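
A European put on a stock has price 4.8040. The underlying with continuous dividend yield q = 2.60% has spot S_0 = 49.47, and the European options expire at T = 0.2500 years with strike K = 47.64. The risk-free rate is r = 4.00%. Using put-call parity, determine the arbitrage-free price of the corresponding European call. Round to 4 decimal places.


Put-call parity: C - P = S_0 * exp(-qT) - K * exp(-rT).
S_0 * exp(-qT) = 49.4700 * 0.99352108 = 49.14948779
K * exp(-rT) = 47.6400 * 0.99004983 = 47.16597408
C = P + S*exp(-qT) - K*exp(-rT)
C = 4.8040 + 49.14948779 - 47.16597408 = 6.7875

Answer: Call price = 6.7875


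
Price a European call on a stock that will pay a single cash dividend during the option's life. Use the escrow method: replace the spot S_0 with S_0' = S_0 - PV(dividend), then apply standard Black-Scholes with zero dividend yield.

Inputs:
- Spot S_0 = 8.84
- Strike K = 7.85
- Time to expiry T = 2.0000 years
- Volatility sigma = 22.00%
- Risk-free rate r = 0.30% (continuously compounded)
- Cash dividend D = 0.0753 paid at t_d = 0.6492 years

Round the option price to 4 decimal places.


PV(D) = D * exp(-r * t_d) = 0.0753 * 0.99805430 = 0.07515349
S_0' = S_0 - PV(D) = 8.8400 - 0.07515349 = 8.76484651
d1 = (ln(S_0'/K) + (r + sigma^2/2)*T) / (sigma*sqrt(T)) = 0.52915846
d2 = d1 - sigma*sqrt(T) = 0.21803147
exp(-rT) = 0.99401796
N(d1) = 0.70165223; N(d2) = 0.58629771
C = S_0' * N(d1) - K * exp(-rT) * N(d2) = 8.76484651 * 0.70165223 - 7.8500 * 0.99401796 * 0.58629771 = 1.5750

Answer: Price = 1.5750


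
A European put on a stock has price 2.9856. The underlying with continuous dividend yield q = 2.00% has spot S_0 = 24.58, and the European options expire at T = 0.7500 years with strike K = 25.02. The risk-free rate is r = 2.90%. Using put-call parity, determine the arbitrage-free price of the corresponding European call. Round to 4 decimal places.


Put-call parity: C - P = S_0 * exp(-qT) - K * exp(-rT).
S_0 * exp(-qT) = 24.5800 * 0.98511194 = 24.21405148
K * exp(-rT) = 25.0200 * 0.97848483 = 24.48169034
C = P + S*exp(-qT) - K*exp(-rT)
C = 2.9856 + 24.21405148 - 24.48169034 = 2.7180

Answer: Call price = 2.7180


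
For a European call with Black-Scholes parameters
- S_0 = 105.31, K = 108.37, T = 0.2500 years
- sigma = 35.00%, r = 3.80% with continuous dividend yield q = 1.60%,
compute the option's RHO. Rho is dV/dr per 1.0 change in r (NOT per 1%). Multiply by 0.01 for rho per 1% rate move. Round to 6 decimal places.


Answer: Rho = 11.084342

Derivation:
d1 = -0.0447452374; d2 = -0.2197452374
phi(d1) = 0.3985431118; exp(-qT) = 0.9960079893; exp(-rT) = 0.9905449824
N(d2) = 0.4130347857
Rho = K*T*exp(-rT)*N(d2) = 108.3700 * 0.2500 * 0.9905449824 * 0.4130347857 = 11.084342


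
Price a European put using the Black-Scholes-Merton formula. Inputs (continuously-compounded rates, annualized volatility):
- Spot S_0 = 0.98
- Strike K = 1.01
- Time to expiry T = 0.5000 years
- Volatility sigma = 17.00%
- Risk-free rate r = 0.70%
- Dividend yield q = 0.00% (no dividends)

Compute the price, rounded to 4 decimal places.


d1 = (ln(S/K) + (r - q + 0.5*sigma^2) * T) / (sigma * sqrt(T)) = -0.16161997
d2 = d1 - sigma * sqrt(T) = -0.28182812
exp(-rT) = 0.99650612; exp(-qT) = 1.00000000
P = K * exp(-rT) * N(-d2) - S_0 * exp(-qT) * N(-d1)
N(-d1) = 0.56419744; N(-d2) = 0.61096235
P = 1.0100 * 0.99650612 * 0.61096235 - 0.9800 * 1.00000000 * 0.56419744 = 0.0620

Answer: Price = 0.0620


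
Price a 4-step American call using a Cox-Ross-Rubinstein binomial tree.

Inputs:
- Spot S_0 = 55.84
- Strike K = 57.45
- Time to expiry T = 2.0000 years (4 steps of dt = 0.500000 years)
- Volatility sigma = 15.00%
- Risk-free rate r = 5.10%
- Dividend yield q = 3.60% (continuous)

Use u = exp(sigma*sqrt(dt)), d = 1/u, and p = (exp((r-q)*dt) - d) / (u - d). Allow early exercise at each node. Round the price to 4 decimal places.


dt = T/N = 0.500000
u = exp(sigma*sqrt(dt)) = 1.111895; d = 1/u = 0.899365
p = (exp((r-q)*dt) - d) / (u - d) = 0.508930
Discount per step: exp(-r*dt) = 0.974822
Stock lattice S(k, i) with i counting down-moves:
  k=0: S(0,0) = 55.8400
  k=1: S(1,0) = 62.0882; S(1,1) = 50.2206
  k=2: S(2,0) = 69.0356; S(2,1) = 55.8400; S(2,2) = 45.1666
  k=3: S(3,0) = 76.7604; S(3,1) = 62.0882; S(3,2) = 50.2206; S(3,3) = 40.6213
  k=4: S(4,0) = 85.3495; S(4,1) = 69.0356; S(4,2) = 55.8400; S(4,3) = 45.1666; S(4,4) = 36.5334
Terminal payoffs V(N, i) = max(S_T - K, 0):
  V(4,0) = 27.899495; V(4,1) = 11.585612; V(4,2) = 0.000000; V(4,3) = 0.000000; V(4,4) = 0.000000
Backward induction: V(k, i) = exp(-r*dt) * [p * V(k+1, i) + (1-p) * V(k+1, i+1)]; then take max(V_cont, immediate exercise) for American.
  V(3,0) = exp(-r*dt) * [p*27.899495 + (1-p)*11.585612] = 19.387500; exercise = 19.310371; V(3,0) = max -> 19.387500
  V(3,1) = exp(-r*dt) * [p*11.585612 + (1-p)*0.000000] = 5.747813; exercise = 4.638232; V(3,1) = max -> 5.747813
  V(3,2) = exp(-r*dt) * [p*0.000000 + (1-p)*0.000000] = 0.000000; exercise = 0.000000; V(3,2) = max -> 0.000000
  V(3,3) = exp(-r*dt) * [p*0.000000 + (1-p)*0.000000] = 0.000000; exercise = 0.000000; V(3,3) = max -> 0.000000
  V(2,0) = exp(-r*dt) * [p*19.387500 + (1-p)*5.747813] = 12.369970; exercise = 11.585612; V(2,0) = max -> 12.369970
  V(2,1) = exp(-r*dt) * [p*5.747813 + (1-p)*0.000000] = 2.851585; exercise = 0.000000; V(2,1) = max -> 2.851585
  V(2,2) = exp(-r*dt) * [p*0.000000 + (1-p)*0.000000] = 0.000000; exercise = 0.000000; V(2,2) = max -> 0.000000
  V(1,0) = exp(-r*dt) * [p*12.369970 + (1-p)*2.851585] = 7.502017; exercise = 4.638232; V(1,0) = max -> 7.502017
  V(1,1) = exp(-r*dt) * [p*2.851585 + (1-p)*0.000000] = 1.414718; exercise = 0.000000; V(1,1) = max -> 1.414718
  V(0,0) = exp(-r*dt) * [p*7.502017 + (1-p)*1.414718] = 4.399108; exercise = 0.000000; V(0,0) = max -> 4.399108

Answer: Price = V(0,0) = 4.3991


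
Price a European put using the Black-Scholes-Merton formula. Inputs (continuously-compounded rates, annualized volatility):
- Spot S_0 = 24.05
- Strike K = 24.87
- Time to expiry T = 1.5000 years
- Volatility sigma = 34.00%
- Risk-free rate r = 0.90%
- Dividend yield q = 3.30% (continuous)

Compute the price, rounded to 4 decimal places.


d1 = (ln(S/K) + (r - q + 0.5*sigma^2) * T) / (sigma * sqrt(T)) = 0.04123965
d2 = d1 - sigma * sqrt(T) = -0.37517360
exp(-rT) = 0.98659072; exp(-qT) = 0.95170516
P = K * exp(-rT) * N(-d2) - S_0 * exp(-qT) * N(-d1)
N(-d1) = 0.48355242; N(-d2) = 0.64623432
P = 24.8700 * 0.98659072 * 0.64623432 - 24.0500 * 0.95170516 * 0.48355242 = 4.7885

Answer: Price = 4.7885


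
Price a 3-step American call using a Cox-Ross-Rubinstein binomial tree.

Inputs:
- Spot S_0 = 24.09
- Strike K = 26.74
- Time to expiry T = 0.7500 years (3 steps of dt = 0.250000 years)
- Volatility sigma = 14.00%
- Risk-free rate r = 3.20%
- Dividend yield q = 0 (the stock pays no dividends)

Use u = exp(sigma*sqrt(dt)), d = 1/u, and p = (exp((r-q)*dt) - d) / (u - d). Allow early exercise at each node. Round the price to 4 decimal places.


Answer: Price = V(0,0) = 0.4576

Derivation:
dt = T/N = 0.250000
u = exp(sigma*sqrt(dt)) = 1.072508; d = 1/u = 0.932394
p = (exp((r-q)*dt) - d) / (u - d) = 0.539832
Discount per step: exp(-r*dt) = 0.992032
Stock lattice S(k, i) with i counting down-moves:
  k=0: S(0,0) = 24.0900
  k=1: S(1,0) = 25.8367; S(1,1) = 22.4614
  k=2: S(2,0) = 27.7101; S(2,1) = 24.0900; S(2,2) = 20.9428
  k=3: S(3,0) = 29.7193; S(3,1) = 25.8367; S(3,2) = 22.4614; S(3,3) = 19.5270
Terminal payoffs V(N, i) = max(S_T - K, 0):
  V(3,0) = 2.979304; V(3,1) = 0.000000; V(3,2) = 0.000000; V(3,3) = 0.000000
Backward induction: V(k, i) = exp(-r*dt) * [p * V(k+1, i) + (1-p) * V(k+1, i+1)]; then take max(V_cont, immediate exercise) for American.
  V(2,0) = exp(-r*dt) * [p*2.979304 + (1-p)*0.000000] = 1.595510; exercise = 0.970096; V(2,0) = max -> 1.595510
  V(2,1) = exp(-r*dt) * [p*0.000000 + (1-p)*0.000000] = 0.000000; exercise = 0.000000; V(2,1) = max -> 0.000000
  V(2,2) = exp(-r*dt) * [p*0.000000 + (1-p)*0.000000] = 0.000000; exercise = 0.000000; V(2,2) = max -> 0.000000
  V(1,0) = exp(-r*dt) * [p*1.595510 + (1-p)*0.000000] = 0.854445; exercise = 0.000000; V(1,0) = max -> 0.854445
  V(1,1) = exp(-r*dt) * [p*0.000000 + (1-p)*0.000000] = 0.000000; exercise = 0.000000; V(1,1) = max -> 0.000000
  V(0,0) = exp(-r*dt) * [p*0.854445 + (1-p)*0.000000] = 0.457582; exercise = 0.000000; V(0,0) = max -> 0.457582


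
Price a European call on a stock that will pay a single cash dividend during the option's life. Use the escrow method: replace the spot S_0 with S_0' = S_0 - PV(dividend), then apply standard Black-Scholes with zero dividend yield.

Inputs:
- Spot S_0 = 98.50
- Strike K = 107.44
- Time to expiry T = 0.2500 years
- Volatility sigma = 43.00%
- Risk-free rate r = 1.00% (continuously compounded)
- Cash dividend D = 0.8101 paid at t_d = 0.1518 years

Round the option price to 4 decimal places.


Answer: Price = 4.8262

Derivation:
PV(D) = D * exp(-r * t_d) = 0.8101 * 0.99848315 = 0.80887120
S_0' = S_0 - PV(D) = 98.5000 - 0.80887120 = 97.69112880
d1 = (ln(S_0'/K) + (r + sigma^2/2)*T) / (sigma*sqrt(T)) = -0.32329906
d2 = d1 - sigma*sqrt(T) = -0.53829906
exp(-rT) = 0.99750312
N(d1) = 0.37323438; N(d2) = 0.29518530
C = S_0' * N(d1) - K * exp(-rT) * N(d2) = 97.69112880 * 0.37323438 - 107.4400 * 0.99750312 * 0.29518530 = 4.8262


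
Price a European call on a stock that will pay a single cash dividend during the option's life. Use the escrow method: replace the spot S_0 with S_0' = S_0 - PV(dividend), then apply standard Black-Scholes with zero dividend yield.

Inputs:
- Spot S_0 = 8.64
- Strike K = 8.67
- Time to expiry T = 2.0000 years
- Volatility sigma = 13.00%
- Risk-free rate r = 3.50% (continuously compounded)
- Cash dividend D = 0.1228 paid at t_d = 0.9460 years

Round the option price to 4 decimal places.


PV(D) = D * exp(-r * t_d) = 0.1228 * 0.96743214 = 0.11880067
S_0' = S_0 - PV(D) = 8.6400 - 0.11880067 = 8.52119933
d1 = (ln(S_0'/K) + (r + sigma^2/2)*T) / (sigma*sqrt(T)) = 0.37851049
d2 = d1 - sigma*sqrt(T) = 0.19466273
exp(-rT) = 0.93239382
N(d1) = 0.64747430; N(d2) = 0.57717150
C = S_0' * N(d1) - K * exp(-rT) * N(d2) = 8.52119933 * 0.64747430 - 8.6700 * 0.93239382 * 0.57717150 = 0.8515

Answer: Price = 0.8515


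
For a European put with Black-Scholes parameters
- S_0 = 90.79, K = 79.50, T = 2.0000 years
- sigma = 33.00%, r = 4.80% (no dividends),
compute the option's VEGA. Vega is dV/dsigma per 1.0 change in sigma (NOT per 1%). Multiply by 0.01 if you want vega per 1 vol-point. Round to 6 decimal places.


Answer: Vega = 39.424744

Derivation:
d1 = 0.7235890668; d2 = 0.2568985912
phi(d1) = 0.3070547827; exp(-qT) = 1.0000000000; exp(-rT) = 0.9084640161
Vega = S * exp(-qT) * phi(d1) * sqrt(T) = 90.7900 * 1.0000000000 * 0.3070547827 * 1.4142135624 = 39.424744


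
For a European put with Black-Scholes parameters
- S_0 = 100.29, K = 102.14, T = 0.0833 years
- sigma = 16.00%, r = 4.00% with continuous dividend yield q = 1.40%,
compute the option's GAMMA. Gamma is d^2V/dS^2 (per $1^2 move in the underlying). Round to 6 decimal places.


d1 = -0.3258291176; d2 = -0.3720079006
phi(d1) = 0.3783177454; exp(-qT) = 0.9988344797; exp(-rT) = 0.9966735450
Gamma = exp(-qT) * phi(d1) / (S * sigma * sqrt(T)) = 0.9988344797 * 0.3783177454 / (100.2900 * 0.1600 * 0.2886173938) = 0.081592

Answer: Gamma = 0.081592


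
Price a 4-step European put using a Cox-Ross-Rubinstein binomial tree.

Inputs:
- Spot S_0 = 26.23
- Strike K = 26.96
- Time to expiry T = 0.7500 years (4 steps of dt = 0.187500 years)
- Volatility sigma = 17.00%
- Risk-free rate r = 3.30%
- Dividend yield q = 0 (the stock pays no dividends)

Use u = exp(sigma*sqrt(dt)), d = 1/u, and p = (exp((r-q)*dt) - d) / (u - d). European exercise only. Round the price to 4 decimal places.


Answer: Price = V(0,0) = 1.5924

Derivation:
dt = T/N = 0.187500
u = exp(sigma*sqrt(dt)) = 1.076389; d = 1/u = 0.929032
p = (exp((r-q)*dt) - d) / (u - d) = 0.523725
Discount per step: exp(-r*dt) = 0.993832
Stock lattice S(k, i) with i counting down-moves:
  k=0: S(0,0) = 26.2300
  k=1: S(1,0) = 28.2337; S(1,1) = 24.3685
  k=2: S(2,0) = 30.3904; S(2,1) = 26.2300; S(2,2) = 22.6391
  k=3: S(3,0) = 32.7119; S(3,1) = 28.2337; S(3,2) = 24.3685; S(3,3) = 21.0325
  k=4: S(4,0) = 35.2108; S(4,1) = 30.3904; S(4,2) = 26.2300; S(4,3) = 22.6391; S(4,4) = 19.5398
Terminal payoffs V(N, i) = max(K - S_T, 0):
  V(4,0) = 0.000000; V(4,1) = 0.000000; V(4,2) = 0.730000; V(4,3) = 4.320878; V(4,4) = 7.420166
Backward induction: V(k, i) = exp(-r*dt) * [p * V(k+1, i) + (1-p) * V(k+1, i+1)].
  V(3,0) = exp(-r*dt) * [p*0.000000 + (1-p)*0.000000] = 0.000000
  V(3,1) = exp(-r*dt) * [p*0.000000 + (1-p)*0.730000] = 0.345536
  V(3,2) = exp(-r*dt) * [p*0.730000 + (1-p)*4.320878] = 2.425192
  V(3,3) = exp(-r*dt) * [p*4.320878 + (1-p)*7.420166] = 5.761233
  V(2,0) = exp(-r*dt) * [p*0.000000 + (1-p)*0.345536] = 0.163555
  V(2,1) = exp(-r*dt) * [p*0.345536 + (1-p)*2.425192] = 1.327783
  V(2,2) = exp(-r*dt) * [p*2.425192 + (1-p)*5.761233] = 3.989304
  V(1,0) = exp(-r*dt) * [p*0.163555 + (1-p)*1.327783] = 0.713618
  V(1,1) = exp(-r*dt) * [p*1.327783 + (1-p)*3.989304] = 2.579389
  V(0,0) = exp(-r*dt) * [p*0.713618 + (1-p)*2.579389] = 1.592354


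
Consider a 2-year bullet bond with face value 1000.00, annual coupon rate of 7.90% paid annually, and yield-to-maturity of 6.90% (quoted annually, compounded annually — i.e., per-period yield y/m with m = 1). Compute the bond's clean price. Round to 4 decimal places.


Coupon per period c = face * coupon_rate / m = 79.000000
Periods per year m = 1; per-period yield y/m = 0.069000
Number of cashflows N = 2
Cashflows (t years, CF_t, discount factor 1/(1+y/m)^(m*t), PV):
  t = 1.0000: CF_t = 79.000000, DF = 0.935454, PV = 73.900842
  t = 2.0000: CF_t = 1079.000000, DF = 0.875074, PV = 944.204431
Price P = sum_t PV_t = 1018.105273

Answer: Price = 1018.1053


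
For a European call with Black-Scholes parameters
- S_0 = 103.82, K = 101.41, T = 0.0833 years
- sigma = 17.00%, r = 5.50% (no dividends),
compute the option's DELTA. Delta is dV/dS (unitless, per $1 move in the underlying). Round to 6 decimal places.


d1 = 0.5965991126; d2 = 0.5475341557
phi(d1) = 0.3339033217; exp(-qT) = 1.0000000000; exp(-rT) = 0.9954289791
N(d1) = 0.7246124681
Delta = exp(-qT) * N(d1) = 1.0000000000 * 0.7246124681 = 0.724612

Answer: Delta = 0.724612


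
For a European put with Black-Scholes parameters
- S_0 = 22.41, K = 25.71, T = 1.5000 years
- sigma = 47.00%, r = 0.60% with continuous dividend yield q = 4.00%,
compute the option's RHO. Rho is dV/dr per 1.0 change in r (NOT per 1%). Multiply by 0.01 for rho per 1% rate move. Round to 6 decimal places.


Answer: Rho = -27.928606

Derivation:
d1 = -0.0394311101; d2 = -0.6150611997
phi(d1) = 0.3986322607; exp(-qT) = 0.9417645336; exp(-rT) = 0.9910403788
N(-d2) = 0.7307428477
Rho = -K*T*exp(-rT)*N(-d2) = -25.7100 * 1.5000 * 0.9910403788 * 0.7307428477 = -27.928606


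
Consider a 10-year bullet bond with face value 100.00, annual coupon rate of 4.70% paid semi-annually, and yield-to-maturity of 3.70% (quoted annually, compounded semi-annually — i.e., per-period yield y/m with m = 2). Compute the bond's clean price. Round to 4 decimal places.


Answer: Price = 108.2953

Derivation:
Coupon per period c = face * coupon_rate / m = 2.350000
Periods per year m = 2; per-period yield y/m = 0.018500
Number of cashflows N = 20
Cashflows (t years, CF_t, discount factor 1/(1+y/m)^(m*t), PV):
  t = 0.5000: CF_t = 2.350000, DF = 0.981836, PV = 2.307315
  t = 1.0000: CF_t = 2.350000, DF = 0.964002, PV = 2.265405
  t = 1.5000: CF_t = 2.350000, DF = 0.946492, PV = 2.224256
  t = 2.0000: CF_t = 2.350000, DF = 0.929300, PV = 2.183855
  t = 2.5000: CF_t = 2.350000, DF = 0.912420, PV = 2.144187
  t = 3.0000: CF_t = 2.350000, DF = 0.895847, PV = 2.105240
  t = 3.5000: CF_t = 2.350000, DF = 0.879575, PV = 2.067001
  t = 4.0000: CF_t = 2.350000, DF = 0.863598, PV = 2.029456
  t = 4.5000: CF_t = 2.350000, DF = 0.847912, PV = 1.992593
  t = 5.0000: CF_t = 2.350000, DF = 0.832510, PV = 1.956399
  t = 5.5000: CF_t = 2.350000, DF = 0.817389, PV = 1.920863
  t = 6.0000: CF_t = 2.350000, DF = 0.802542, PV = 1.885973
  t = 6.5000: CF_t = 2.350000, DF = 0.787964, PV = 1.851716
  t = 7.0000: CF_t = 2.350000, DF = 0.773652, PV = 1.818082
  t = 7.5000: CF_t = 2.350000, DF = 0.759599, PV = 1.785058
  t = 8.0000: CF_t = 2.350000, DF = 0.745802, PV = 1.752634
  t = 8.5000: CF_t = 2.350000, DF = 0.732255, PV = 1.720800
  t = 9.0000: CF_t = 2.350000, DF = 0.718954, PV = 1.689543
  t = 9.5000: CF_t = 2.350000, DF = 0.705895, PV = 1.658854
  t = 10.0000: CF_t = 102.350000, DF = 0.693074, PV = 70.936079
Price P = sum_t PV_t = 108.295309


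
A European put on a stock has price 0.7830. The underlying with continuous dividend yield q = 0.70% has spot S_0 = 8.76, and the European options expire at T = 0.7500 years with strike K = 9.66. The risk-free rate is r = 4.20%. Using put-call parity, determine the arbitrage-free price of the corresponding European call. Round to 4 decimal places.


Answer: Call price = 0.1367

Derivation:
Put-call parity: C - P = S_0 * exp(-qT) - K * exp(-rT).
S_0 * exp(-qT) = 8.7600 * 0.99476376 = 8.71413051
K * exp(-rT) = 9.6600 * 0.96899096 = 9.36045264
C = P + S*exp(-qT) - K*exp(-rT)
C = 0.7830 + 8.71413051 - 9.36045264 = 0.1367


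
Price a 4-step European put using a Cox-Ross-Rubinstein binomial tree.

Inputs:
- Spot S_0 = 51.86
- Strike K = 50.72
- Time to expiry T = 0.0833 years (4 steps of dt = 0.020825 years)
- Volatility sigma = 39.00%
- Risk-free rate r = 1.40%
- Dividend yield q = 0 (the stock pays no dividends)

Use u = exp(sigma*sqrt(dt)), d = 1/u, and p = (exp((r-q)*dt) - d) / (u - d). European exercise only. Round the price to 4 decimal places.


Answer: Price = V(0,0) = 1.7808

Derivation:
dt = T/N = 0.020825
u = exp(sigma*sqrt(dt)) = 1.057894; d = 1/u = 0.945274
p = (exp((r-q)*dt) - d) / (u - d) = 0.488523
Discount per step: exp(-r*dt) = 0.999708
Stock lattice S(k, i) with i counting down-moves:
  k=0: S(0,0) = 51.8600
  k=1: S(1,0) = 54.8624; S(1,1) = 49.0219
  k=2: S(2,0) = 58.0386; S(2,1) = 51.8600; S(2,2) = 46.3391
  k=3: S(3,0) = 61.3987; S(3,1) = 54.8624; S(3,2) = 49.0219; S(3,3) = 43.8032
  k=4: S(4,0) = 64.9534; S(4,1) = 58.0386; S(4,2) = 51.8600; S(4,3) = 46.3391; S(4,4) = 41.4060
Terminal payoffs V(N, i) = max(K - S_T, 0):
  V(4,0) = 0.000000; V(4,1) = 0.000000; V(4,2) = 0.000000; V(4,3) = 4.380858; V(4,4) = 9.313983
Backward induction: V(k, i) = exp(-r*dt) * [p * V(k+1, i) + (1-p) * V(k+1, i+1)].
  V(3,0) = exp(-r*dt) * [p*0.000000 + (1-p)*0.000000] = 0.000000
  V(3,1) = exp(-r*dt) * [p*0.000000 + (1-p)*0.000000] = 0.000000
  V(3,2) = exp(-r*dt) * [p*0.000000 + (1-p)*4.380858] = 2.240056
  V(3,3) = exp(-r*dt) * [p*4.380858 + (1-p)*9.313983] = 6.902027
  V(2,0) = exp(-r*dt) * [p*0.000000 + (1-p)*0.000000] = 0.000000
  V(2,1) = exp(-r*dt) * [p*0.000000 + (1-p)*2.240056] = 1.145404
  V(2,2) = exp(-r*dt) * [p*2.240056 + (1-p)*6.902027] = 4.623200
  V(1,0) = exp(-r*dt) * [p*0.000000 + (1-p)*1.145404] = 0.585677
  V(1,1) = exp(-r*dt) * [p*1.145404 + (1-p)*4.623200] = 2.923365
  V(0,0) = exp(-r*dt) * [p*0.585677 + (1-p)*2.923365] = 1.780832


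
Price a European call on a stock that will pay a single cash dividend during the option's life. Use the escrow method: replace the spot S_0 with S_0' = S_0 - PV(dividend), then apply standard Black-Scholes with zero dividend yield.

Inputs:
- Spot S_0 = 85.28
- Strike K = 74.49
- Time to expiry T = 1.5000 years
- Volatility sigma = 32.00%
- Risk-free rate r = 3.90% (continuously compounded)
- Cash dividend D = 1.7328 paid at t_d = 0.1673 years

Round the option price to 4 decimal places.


Answer: Price = 19.7311

Derivation:
PV(D) = D * exp(-r * t_d) = 1.7328 * 0.99349654 = 1.72153080
S_0' = S_0 - PV(D) = 85.2800 - 1.72153080 = 83.55846920
d1 = (ln(S_0'/K) + (r + sigma^2/2)*T) / (sigma*sqrt(T)) = 0.63835164
d2 = d1 - sigma*sqrt(T) = 0.24643328
exp(-rT) = 0.94317824
N(d1) = 0.73837760; N(d2) = 0.59732658
C = S_0' * N(d1) - K * exp(-rT) * N(d2) = 83.55846920 * 0.73837760 - 74.4900 * 0.94317824 * 0.59732658 = 19.7311


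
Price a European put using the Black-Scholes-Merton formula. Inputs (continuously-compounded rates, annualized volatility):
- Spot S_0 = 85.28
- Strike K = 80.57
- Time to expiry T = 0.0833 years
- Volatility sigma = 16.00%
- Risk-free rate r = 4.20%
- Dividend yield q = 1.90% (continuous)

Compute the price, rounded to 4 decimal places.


d1 = (ln(S/K) + (r - q + 0.5*sigma^2) * T) / (sigma * sqrt(T)) = 1.29487450
d2 = d1 - sigma * sqrt(T) = 1.24869572
exp(-rT) = 0.99650751; exp(-qT) = 0.99841855
P = K * exp(-rT) * N(-d2) - S_0 * exp(-qT) * N(-d1)
N(-d1) = 0.09768176; N(-d2) = 0.10588819
P = 80.5700 * 0.99650751 * 0.10588819 - 85.2800 * 0.99841855 * 0.09768176 = 0.1845

Answer: Price = 0.1845


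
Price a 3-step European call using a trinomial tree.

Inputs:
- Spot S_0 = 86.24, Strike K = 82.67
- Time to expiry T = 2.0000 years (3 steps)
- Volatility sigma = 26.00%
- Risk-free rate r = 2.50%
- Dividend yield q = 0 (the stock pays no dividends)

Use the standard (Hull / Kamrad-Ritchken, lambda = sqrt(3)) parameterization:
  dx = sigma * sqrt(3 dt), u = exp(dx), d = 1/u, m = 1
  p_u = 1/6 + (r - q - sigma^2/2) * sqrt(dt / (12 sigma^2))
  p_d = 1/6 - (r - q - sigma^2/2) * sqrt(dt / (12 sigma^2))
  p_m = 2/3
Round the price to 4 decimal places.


Answer: Price = V(0,0) = 15.6733

Derivation:
dt = T/N = 0.666667; dx = sigma*sqrt(3*dt) = 0.367696
u = exp(dx) = 1.444402; d = 1/u = 0.692328
p_u = 0.158689, p_m = 0.666667, p_d = 0.174644
Discount per step: exp(-r*dt) = 0.983471
Stock lattice S(k, j) with j the centered position index:
  k=0: S(0,+0) = 86.2400
  k=1: S(1,-1) = 59.7064; S(1,+0) = 86.2400; S(1,+1) = 124.5652
  k=2: S(2,-2) = 41.3364; S(2,-1) = 59.7064; S(2,+0) = 86.2400; S(2,+1) = 124.5652; S(2,+2) = 179.9223
  k=3: S(3,-3) = 28.6183; S(3,-2) = 41.3364; S(3,-1) = 59.7064; S(3,+0) = 86.2400; S(3,+1) = 124.5652; S(3,+2) = 179.9223; S(3,+3) = 259.8802
Terminal payoffs V(N, j) = max(S_T - K, 0):
  V(3,-3) = 0.000000; V(3,-2) = 0.000000; V(3,-1) = 0.000000; V(3,+0) = 3.570000; V(3,+1) = 41.895245; V(3,+2) = 97.252312; V(3,+3) = 177.210182
Backward induction: V(k, j) = exp(-r*dt) * [p_u * V(k+1, j+1) + p_m * V(k+1, j) + p_d * V(k+1, j-1)]
  V(2,-2) = exp(-r*dt) * [p_u*0.000000 + p_m*0.000000 + p_d*0.000000] = 0.000000
  V(2,-1) = exp(-r*dt) * [p_u*3.570000 + p_m*0.000000 + p_d*0.000000] = 0.557156
  V(2,+0) = exp(-r*dt) * [p_u*41.895245 + p_m*3.570000 + p_d*0.000000] = 8.879092
  V(2,+1) = exp(-r*dt) * [p_u*97.252312 + p_m*41.895245 + p_d*3.570000] = 43.259487
  V(2,+2) = exp(-r*dt) * [p_u*177.210182 + p_m*97.252312 + p_d*41.895245] = 98.615589
  V(1,-1) = exp(-r*dt) * [p_u*8.879092 + p_m*0.557156 + p_d*0.000000] = 1.751024
  V(1,+0) = exp(-r*dt) * [p_u*43.259487 + p_m*8.879092 + p_d*0.557156] = 12.668593
  V(1,+1) = exp(-r*dt) * [p_u*98.615589 + p_m*43.259487 + p_d*8.879092] = 45.278588
  V(0,+0) = exp(-r*dt) * [p_u*45.278588 + p_m*12.668593 + p_d*1.751024] = 15.673340


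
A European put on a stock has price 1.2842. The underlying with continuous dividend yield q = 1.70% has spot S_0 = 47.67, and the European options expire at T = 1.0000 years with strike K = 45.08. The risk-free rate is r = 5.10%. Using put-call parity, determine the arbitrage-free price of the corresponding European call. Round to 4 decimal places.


Put-call parity: C - P = S_0 * exp(-qT) - K * exp(-rT).
S_0 * exp(-qT) = 47.6700 * 0.98314368 = 46.86645945
K * exp(-rT) = 45.0800 * 0.95027867 = 42.83856247
C = P + S*exp(-qT) - K*exp(-rT)
C = 1.2842 + 46.86645945 - 42.83856247 = 5.3121

Answer: Call price = 5.3121


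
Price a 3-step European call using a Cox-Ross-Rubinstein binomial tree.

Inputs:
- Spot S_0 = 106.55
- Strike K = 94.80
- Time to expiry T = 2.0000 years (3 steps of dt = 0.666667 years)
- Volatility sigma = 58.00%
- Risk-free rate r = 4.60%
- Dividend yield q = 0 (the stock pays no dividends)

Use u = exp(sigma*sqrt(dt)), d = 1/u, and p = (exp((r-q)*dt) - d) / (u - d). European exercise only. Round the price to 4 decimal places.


dt = T/N = 0.666667
u = exp(sigma*sqrt(dt)) = 1.605713; d = 1/u = 0.622776
p = (exp((r-q)*dt) - d) / (u - d) = 0.415454
Discount per step: exp(-r*dt) = 0.969799
Stock lattice S(k, i) with i counting down-moves:
  k=0: S(0,0) = 106.5500
  k=1: S(1,0) = 171.0887; S(1,1) = 66.3568
  k=2: S(2,0) = 274.7194; S(2,1) = 106.5500; S(2,2) = 41.3254
  k=3: S(3,0) = 441.1206; S(3,1) = 171.0887; S(3,2) = 66.3568; S(3,3) = 25.7365
Terminal payoffs V(N, i) = max(S_T - K, 0):
  V(3,0) = 346.320645; V(3,1) = 76.288741; V(3,2) = 0.000000; V(3,3) = 0.000000
Backward induction: V(k, i) = exp(-r*dt) * [p * V(k+1, i) + (1-p) * V(k+1, i+1)].
  V(2,0) = exp(-r*dt) * [p*346.320645 + (1-p)*76.288741] = 182.782524
  V(2,1) = exp(-r*dt) * [p*76.288741 + (1-p)*0.000000] = 30.737282
  V(2,2) = exp(-r*dt) * [p*0.000000 + (1-p)*0.000000] = 0.000000
  V(1,0) = exp(-r*dt) * [p*182.782524 + (1-p)*30.737282] = 91.069101
  V(1,1) = exp(-r*dt) * [p*30.737282 + (1-p)*0.000000] = 12.384272
  V(0,0) = exp(-r*dt) * [p*91.069101 + (1-p)*12.384272] = 43.712935

Answer: Price = V(0,0) = 43.7129


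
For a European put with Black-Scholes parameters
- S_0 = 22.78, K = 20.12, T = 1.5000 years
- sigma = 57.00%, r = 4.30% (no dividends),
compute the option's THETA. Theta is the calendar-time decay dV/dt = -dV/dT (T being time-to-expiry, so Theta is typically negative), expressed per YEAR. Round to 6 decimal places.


d1 = 0.6193106695; d2 = -0.0787939072
phi(d1) = 0.3293246008; exp(-qT) = 1.0000000000; exp(-rT) = 0.9375361143
Theta = -S*exp(-qT)*phi(d1)*sigma/(2*sqrt(T)) + r*K*exp(-rT)*N(-d2) - q*S*exp(-qT)*N(-d1)
N(-d1) = 0.2678558585; N(-d2) = 0.5314017248; sqrt(T) = 1.2247448714
Term 1 = -22.7800 * 1.0000000000 * 0.3293246008 * 0.5700 / (2 * 1.2247448714) = -1.7457301971
Term 2 = 0.0430 * 20.1200 * 0.9375361143 * 0.5314017248 = 0.4310298999
Term 3 = 0 (no dividend yield, q = 0)
Theta = -1.7457301971 + (0.4310298999) + (0.0000000000) = -1.314700

Answer: Theta = -1.314700


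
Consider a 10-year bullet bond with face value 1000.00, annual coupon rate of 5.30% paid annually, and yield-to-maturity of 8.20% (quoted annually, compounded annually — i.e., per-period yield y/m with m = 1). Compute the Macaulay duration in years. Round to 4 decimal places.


Coupon per period c = face * coupon_rate / m = 53.000000
Periods per year m = 1; per-period yield y/m = 0.082000
Number of cashflows N = 10
Cashflows (t years, CF_t, discount factor 1/(1+y/m)^(m*t), PV):
  t = 1.0000: CF_t = 53.000000, DF = 0.924214, PV = 48.983364
  t = 2.0000: CF_t = 53.000000, DF = 0.854172, PV = 45.271131
  t = 3.0000: CF_t = 53.000000, DF = 0.789438, PV = 41.840232
  t = 4.0000: CF_t = 53.000000, DF = 0.729610, PV = 38.669346
  t = 5.0000: CF_t = 53.000000, DF = 0.674316, PV = 35.738767
  t = 6.0000: CF_t = 53.000000, DF = 0.623213, PV = 33.030284
  t = 7.0000: CF_t = 53.000000, DF = 0.575982, PV = 30.527064
  t = 8.0000: CF_t = 53.000000, DF = 0.532331, PV = 28.213553
  t = 9.0000: CF_t = 53.000000, DF = 0.491988, PV = 26.075373
  t = 10.0000: CF_t = 1053.000000, DF = 0.454703, PV = 478.801788
Price P = sum_t PV_t = 807.150903
Macaulay numerator sum_t t * PV_t:
  t * PV_t at t = 1.0000: 48.983364
  t * PV_t at t = 2.0000: 90.542263
  t * PV_t at t = 3.0000: 125.520697
  t * PV_t at t = 4.0000: 154.677384
  t * PV_t at t = 5.0000: 178.693835
  t * PV_t at t = 6.0000: 198.181703
  t * PV_t at t = 7.0000: 213.689451
  t * PV_t at t = 8.0000: 225.708425
  t * PV_t at t = 9.0000: 234.678353
  t * PV_t at t = 10.0000: 4788.017879
Macaulay duration D = (sum_t t * PV_t) / P = 6258.693355 / 807.150903 = 7.754056

Answer: Macaulay duration = 7.7541 years


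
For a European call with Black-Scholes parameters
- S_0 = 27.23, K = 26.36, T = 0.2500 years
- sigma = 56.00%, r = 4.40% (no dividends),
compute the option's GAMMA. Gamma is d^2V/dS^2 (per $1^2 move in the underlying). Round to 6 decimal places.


Answer: Gamma = 0.050093

Derivation:
d1 = 0.2952557038; d2 = 0.0152557038
phi(d1) = 0.3819267287; exp(-qT) = 1.0000000000; exp(-rT) = 0.9890602788
Gamma = exp(-qT) * phi(d1) / (S * sigma * sqrt(T)) = 1.0000000000 * 0.3819267287 / (27.2300 * 0.5600 * 0.5000000000) = 0.050093


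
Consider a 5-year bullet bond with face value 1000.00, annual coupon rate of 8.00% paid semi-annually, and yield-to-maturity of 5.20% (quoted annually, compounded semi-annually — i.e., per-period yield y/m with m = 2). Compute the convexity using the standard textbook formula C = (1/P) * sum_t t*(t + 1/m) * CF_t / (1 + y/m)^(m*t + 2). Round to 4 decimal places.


Coupon per period c = face * coupon_rate / m = 40.000000
Periods per year m = 2; per-period yield y/m = 0.026000
Number of cashflows N = 10
Cashflows (t years, CF_t, discount factor 1/(1+y/m)^(m*t), PV):
  t = 0.5000: CF_t = 40.000000, DF = 0.974659, PV = 38.986355
  t = 1.0000: CF_t = 40.000000, DF = 0.949960, PV = 37.998396
  t = 1.5000: CF_t = 40.000000, DF = 0.925887, PV = 37.035474
  t = 2.0000: CF_t = 40.000000, DF = 0.902424, PV = 36.096953
  t = 2.5000: CF_t = 40.000000, DF = 0.879555, PV = 35.182216
  t = 3.0000: CF_t = 40.000000, DF = 0.857266, PV = 34.290659
  t = 3.5000: CF_t = 40.000000, DF = 0.835542, PV = 33.421695
  t = 4.0000: CF_t = 40.000000, DF = 0.814369, PV = 32.574751
  t = 4.5000: CF_t = 40.000000, DF = 0.793732, PV = 31.749270
  t = 5.0000: CF_t = 1040.000000, DF = 0.773618, PV = 804.562398
Price P = sum_t PV_t = 1121.898167
Convexity numerator sum_t t*(t + 1/m) * CF_t / (1+y/m)^(m*t + 2):
  t = 0.5000: term = 18.517737
  t = 1.0000: term = 54.145430
  t = 1.5000: term = 105.546647
  t = 2.0000: term = 171.453293
  t = 2.5000: term = 250.662709
  t = 3.0000: term = 342.034886
  t = 3.5000: term = 444.489780
  t = 4.0000: term = 557.004737
  t = 4.5000: term = 678.612009
  t = 5.0000: term = 21018.305675
Convexity = (1/P) * sum = 23640.772904 / 1121.898167 = 21.072120

Answer: Convexity = 21.0721


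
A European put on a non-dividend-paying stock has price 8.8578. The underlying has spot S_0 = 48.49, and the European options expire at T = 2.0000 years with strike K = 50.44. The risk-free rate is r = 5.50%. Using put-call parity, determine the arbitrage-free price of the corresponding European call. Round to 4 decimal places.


Put-call parity: C - P = S_0 * exp(-qT) - K * exp(-rT).
S_0 * exp(-qT) = 48.4900 * 1.00000000 = 48.49000000
K * exp(-rT) = 50.4400 * 0.89583414 = 45.18587378
C = P + S*exp(-qT) - K*exp(-rT)
C = 8.8578 + 48.49000000 - 45.18587378 = 12.1619

Answer: Call price = 12.1619


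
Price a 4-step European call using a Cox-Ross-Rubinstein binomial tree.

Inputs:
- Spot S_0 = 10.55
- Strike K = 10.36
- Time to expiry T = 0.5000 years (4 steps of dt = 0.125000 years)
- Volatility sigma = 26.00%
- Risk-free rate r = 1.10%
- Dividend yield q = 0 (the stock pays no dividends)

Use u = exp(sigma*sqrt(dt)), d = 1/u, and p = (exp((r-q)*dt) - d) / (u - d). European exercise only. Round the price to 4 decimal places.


dt = T/N = 0.125000
u = exp(sigma*sqrt(dt)) = 1.096281; d = 1/u = 0.912175
p = (exp((r-q)*dt) - d) / (u - d) = 0.484509
Discount per step: exp(-r*dt) = 0.998626
Stock lattice S(k, i) with i counting down-moves:
  k=0: S(0,0) = 10.5500
  k=1: S(1,0) = 11.5658; S(1,1) = 9.6234
  k=2: S(2,0) = 12.6793; S(2,1) = 10.5500; S(2,2) = 8.7783
  k=3: S(3,0) = 13.9001; S(3,1) = 11.5658; S(3,2) = 9.6234; S(3,3) = 8.0073
  k=4: S(4,0) = 15.2384; S(4,1) = 12.6793; S(4,2) = 10.5500; S(4,3) = 8.7783; S(4,4) = 7.3041
Terminal payoffs V(N, i) = max(S_T - K, 0):
  V(4,0) = 4.878443; V(4,1) = 2.319337; V(4,2) = 0.190000; V(4,3) = 0.000000; V(4,4) = 0.000000
Backward induction: V(k, i) = exp(-r*dt) * [p * V(k+1, i) + (1-p) * V(k+1, i+1)].
  V(3,0) = exp(-r*dt) * [p*4.878443 + (1-p)*2.319337] = 3.554356
  V(3,1) = exp(-r*dt) * [p*2.319337 + (1-p)*0.190000] = 1.220004
  V(3,2) = exp(-r*dt) * [p*0.190000 + (1-p)*0.000000] = 0.091930
  V(3,3) = exp(-r*dt) * [p*0.000000 + (1-p)*0.000000] = 0.000000
  V(2,0) = exp(-r*dt) * [p*3.554356 + (1-p)*1.220004] = 2.347787
  V(2,1) = exp(-r*dt) * [p*1.220004 + (1-p)*0.091930] = 0.637614
  V(2,2) = exp(-r*dt) * [p*0.091930 + (1-p)*0.000000] = 0.044480
  V(1,0) = exp(-r*dt) * [p*2.347787 + (1-p)*0.637614] = 1.464194
  V(1,1) = exp(-r*dt) * [p*0.637614 + (1-p)*0.044480] = 0.331403
  V(0,0) = exp(-r*dt) * [p*1.464194 + (1-p)*0.331403] = 0.879040

Answer: Price = V(0,0) = 0.8790


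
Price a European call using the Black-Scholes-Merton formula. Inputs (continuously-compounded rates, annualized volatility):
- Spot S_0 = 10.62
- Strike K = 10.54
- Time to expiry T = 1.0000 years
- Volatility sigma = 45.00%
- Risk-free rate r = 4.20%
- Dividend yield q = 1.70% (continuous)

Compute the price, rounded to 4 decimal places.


d1 = (ln(S/K) + (r - q + 0.5*sigma^2) * T) / (sigma * sqrt(T)) = 0.29735883
d2 = d1 - sigma * sqrt(T) = -0.15264117
exp(-rT) = 0.95886978; exp(-qT) = 0.98314368
C = S_0 * exp(-qT) * N(d1) - K * exp(-rT) * N(d2)
N(d1) = 0.61690371; N(d2) = 0.43934063
C = 10.6200 * 0.98314368 * 0.61690371 - 10.5400 * 0.95886978 * 0.43934063 = 2.0009

Answer: Price = 2.0009


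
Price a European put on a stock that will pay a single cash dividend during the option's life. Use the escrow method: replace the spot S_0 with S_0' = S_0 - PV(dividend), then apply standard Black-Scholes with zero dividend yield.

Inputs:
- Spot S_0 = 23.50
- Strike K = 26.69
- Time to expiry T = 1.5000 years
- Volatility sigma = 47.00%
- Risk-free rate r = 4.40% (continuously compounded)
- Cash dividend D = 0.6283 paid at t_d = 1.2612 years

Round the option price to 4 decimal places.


PV(D) = D * exp(-r * t_d) = 0.6283 * 0.94601883 = 0.59438363
S_0' = S_0 - PV(D) = 23.5000 - 0.59438363 = 22.90561637
d1 = (ln(S_0'/K) + (r + sigma^2/2)*T) / (sigma*sqrt(T)) = 0.13683818
d2 = d1 - sigma*sqrt(T) = -0.43879191
exp(-rT) = 0.93613086
N(-d1) = 0.44557935; N(-d2) = 0.66959384
P = K * exp(-rT) * N(-d2) - S_0' * N(-d1) = 26.6900 * 0.93613086 * 0.66959384 - 22.90561637 * 0.44557935 = 6.5238

Answer: Price = 6.5238


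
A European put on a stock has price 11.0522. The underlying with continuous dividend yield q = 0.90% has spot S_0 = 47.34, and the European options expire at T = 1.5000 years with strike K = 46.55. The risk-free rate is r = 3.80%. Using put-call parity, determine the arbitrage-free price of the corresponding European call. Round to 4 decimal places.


Answer: Call price = 13.7866

Derivation:
Put-call parity: C - P = S_0 * exp(-qT) - K * exp(-rT).
S_0 * exp(-qT) = 47.3400 * 0.98659072 = 46.70520451
K * exp(-rT) = 46.5500 * 0.94459407 = 43.97085393
C = P + S*exp(-qT) - K*exp(-rT)
C = 11.0522 + 46.70520451 - 43.97085393 = 13.7866


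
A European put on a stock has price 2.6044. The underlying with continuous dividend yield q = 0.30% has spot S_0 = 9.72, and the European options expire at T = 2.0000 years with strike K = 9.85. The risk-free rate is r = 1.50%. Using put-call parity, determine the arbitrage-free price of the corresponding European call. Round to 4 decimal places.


Answer: Call price = 2.7074

Derivation:
Put-call parity: C - P = S_0 * exp(-qT) - K * exp(-rT).
S_0 * exp(-qT) = 9.7200 * 0.99401796 = 9.66185461
K * exp(-rT) = 9.8500 * 0.97044553 = 9.55888851
C = P + S*exp(-qT) - K*exp(-rT)
C = 2.6044 + 9.66185461 - 9.55888851 = 2.7074


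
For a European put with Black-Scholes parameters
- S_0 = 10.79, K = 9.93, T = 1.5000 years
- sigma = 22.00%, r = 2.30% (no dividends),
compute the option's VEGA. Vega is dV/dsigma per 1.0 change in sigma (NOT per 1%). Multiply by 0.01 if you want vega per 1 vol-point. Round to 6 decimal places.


d1 = 0.5710254245; d2 = 0.3015815528
phi(d1) = 0.3389259775; exp(-qT) = 1.0000000000; exp(-rT) = 0.9660883397
Vega = S * exp(-qT) * phi(d1) * sqrt(T) = 10.7900 * 1.0000000000 * 0.3389259775 * 1.2247448714 = 4.478906

Answer: Vega = 4.478906


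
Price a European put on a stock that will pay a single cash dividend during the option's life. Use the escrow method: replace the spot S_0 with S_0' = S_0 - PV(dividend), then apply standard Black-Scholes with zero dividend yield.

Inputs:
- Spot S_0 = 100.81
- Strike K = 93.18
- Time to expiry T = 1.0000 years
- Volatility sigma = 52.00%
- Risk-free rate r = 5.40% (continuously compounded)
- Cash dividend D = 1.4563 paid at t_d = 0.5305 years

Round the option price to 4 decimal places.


Answer: Price = 14.1795

Derivation:
PV(D) = D * exp(-r * t_d) = 1.4563 * 0.97175944 = 1.41517327
S_0' = S_0 - PV(D) = 100.8100 - 1.41517327 = 99.39482673
d1 = (ln(S_0'/K) + (r + sigma^2/2)*T) / (sigma*sqrt(T)) = 0.48801339
d2 = d1 - sigma*sqrt(T) = -0.03198661
exp(-rT) = 0.94743211
N(-d1) = 0.31277018; N(-d2) = 0.51275864
P = K * exp(-rT) * N(-d2) - S_0' * N(-d1) = 93.1800 * 0.94743211 * 0.51275864 - 99.39482673 * 0.31277018 = 14.1795


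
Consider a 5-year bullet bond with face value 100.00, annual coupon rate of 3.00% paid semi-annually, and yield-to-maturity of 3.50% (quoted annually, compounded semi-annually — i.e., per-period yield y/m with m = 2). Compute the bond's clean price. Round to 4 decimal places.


Answer: Price = 97.7247

Derivation:
Coupon per period c = face * coupon_rate / m = 1.500000
Periods per year m = 2; per-period yield y/m = 0.017500
Number of cashflows N = 10
Cashflows (t years, CF_t, discount factor 1/(1+y/m)^(m*t), PV):
  t = 0.5000: CF_t = 1.500000, DF = 0.982801, PV = 1.474201
  t = 1.0000: CF_t = 1.500000, DF = 0.965898, PV = 1.448847
  t = 1.5000: CF_t = 1.500000, DF = 0.949285, PV = 1.423928
  t = 2.0000: CF_t = 1.500000, DF = 0.932959, PV = 1.399438
  t = 2.5000: CF_t = 1.500000, DF = 0.916913, PV = 1.375369
  t = 3.0000: CF_t = 1.500000, DF = 0.901143, PV = 1.351714
  t = 3.5000: CF_t = 1.500000, DF = 0.885644, PV = 1.328466
  t = 4.0000: CF_t = 1.500000, DF = 0.870412, PV = 1.305617
  t = 4.5000: CF_t = 1.500000, DF = 0.855441, PV = 1.283162
  t = 5.0000: CF_t = 101.500000, DF = 0.840729, PV = 85.333953
Price P = sum_t PV_t = 97.724694


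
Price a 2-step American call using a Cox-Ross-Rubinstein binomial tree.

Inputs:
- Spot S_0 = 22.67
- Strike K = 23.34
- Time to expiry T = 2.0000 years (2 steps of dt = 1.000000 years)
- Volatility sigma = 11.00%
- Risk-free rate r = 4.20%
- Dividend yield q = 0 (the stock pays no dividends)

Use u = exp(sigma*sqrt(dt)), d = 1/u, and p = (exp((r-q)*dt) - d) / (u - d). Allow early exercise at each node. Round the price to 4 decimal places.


Answer: Price = V(0,0) = 2.0085

Derivation:
dt = T/N = 1.000000
u = exp(sigma*sqrt(dt)) = 1.116278; d = 1/u = 0.895834
p = (exp((r-q)*dt) - d) / (u - d) = 0.667110
Discount per step: exp(-r*dt) = 0.958870
Stock lattice S(k, i) with i counting down-moves:
  k=0: S(0,0) = 22.6700
  k=1: S(1,0) = 25.3060; S(1,1) = 20.3086
  k=2: S(2,0) = 28.2486; S(2,1) = 22.6700; S(2,2) = 18.1931
Terminal payoffs V(N, i) = max(S_T - K, 0):
  V(2,0) = 4.908559; V(2,1) = 0.000000; V(2,2) = 0.000000
Backward induction: V(k, i) = exp(-r*dt) * [p * V(k+1, i) + (1-p) * V(k+1, i+1)]; then take max(V_cont, immediate exercise) for American.
  V(1,0) = exp(-r*dt) * [p*4.908559 + (1-p)*0.000000] = 3.139866; exercise = 1.966024; V(1,0) = max -> 3.139866
  V(1,1) = exp(-r*dt) * [p*0.000000 + (1-p)*0.000000] = 0.000000; exercise = 0.000000; V(1,1) = max -> 0.000000
  V(0,0) = exp(-r*dt) * [p*3.139866 + (1-p)*0.000000] = 2.008483; exercise = 0.000000; V(0,0) = max -> 2.008483


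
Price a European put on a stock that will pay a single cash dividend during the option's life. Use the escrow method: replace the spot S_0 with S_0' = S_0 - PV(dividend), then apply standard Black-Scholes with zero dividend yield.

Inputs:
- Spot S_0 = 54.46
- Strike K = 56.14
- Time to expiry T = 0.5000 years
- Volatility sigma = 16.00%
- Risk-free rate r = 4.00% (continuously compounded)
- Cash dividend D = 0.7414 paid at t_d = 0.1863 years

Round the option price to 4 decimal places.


PV(D) = D * exp(-r * t_d) = 0.7414 * 0.99257570 = 0.73589562
S_0' = S_0 - PV(D) = 54.4600 - 0.73589562 = 53.72410438
d1 = (ln(S_0'/K) + (r + sigma^2/2)*T) / (sigma*sqrt(T)) = -0.15544681
d2 = d1 - sigma*sqrt(T) = -0.26858390
exp(-rT) = 0.98019867
N(-d1) = 0.56176546; N(-d2) = 0.60587505
P = K * exp(-rT) * N(-d2) - S_0' * N(-d1) = 56.1400 * 0.98019867 * 0.60587505 - 53.72410438 * 0.56176546 = 3.1600

Answer: Price = 3.1600


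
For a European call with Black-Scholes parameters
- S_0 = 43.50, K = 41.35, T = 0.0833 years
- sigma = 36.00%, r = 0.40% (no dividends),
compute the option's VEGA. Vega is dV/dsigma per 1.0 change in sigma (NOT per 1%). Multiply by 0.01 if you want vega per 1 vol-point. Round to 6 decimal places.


Answer: Vega = 4.322099

Derivation:
d1 = 0.5430060488; d2 = 0.4391037871
phi(d1) = 0.3442571686; exp(-qT) = 1.0000000000; exp(-rT) = 0.9996668555
Vega = S * exp(-qT) * phi(d1) * sqrt(T) = 43.5000 * 1.0000000000 * 0.3442571686 * 0.2886173938 = 4.322099
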